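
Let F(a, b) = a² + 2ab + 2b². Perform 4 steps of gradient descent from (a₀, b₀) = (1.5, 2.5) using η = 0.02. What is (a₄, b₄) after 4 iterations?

(0.95394432, 1.61210624)

∇F = (2a + 2b, 2a + 4b)
(a₁, b₁) = (1.5, 2.5) − 0.02·(8, 13) = (1.34, 2.24)
(a₂, b₂) = (1.34, 2.24) − 0.02·(7.16, 11.64) = (1.1968, 2.0072)
(a₃, b₃) = (1.1968, 2.0072) − 0.02·(6.408, 10.4224) = (1.06864, 1.798752)
(a₄, b₄) = (1.06864, 1.798752) − 0.02·(5.734784, 9.332288) = (0.95394432, 1.61210624)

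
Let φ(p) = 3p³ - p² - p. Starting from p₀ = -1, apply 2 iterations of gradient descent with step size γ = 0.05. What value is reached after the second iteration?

-2.6125

φ′(p) = 9p² - 2p - 1
Step 1: φ′(-1) = 10; p₁ = -1 − 0.05·10 = -1.5
Step 2: φ′(-1.5) = 22.25; p₂ = -1.5 − 0.05·22.25 = -2.6125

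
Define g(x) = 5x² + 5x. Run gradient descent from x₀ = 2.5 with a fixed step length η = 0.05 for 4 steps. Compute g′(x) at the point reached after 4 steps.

1.875

g′(x) = 10x + 5
x₁ = 2.5 − 0.05·30 = 1
x₂ = 1 − 0.05·15 = 0.25
x₃ = 0.25 − 0.05·7.5 = -0.125
x₄ = -0.125 − 0.05·3.75 = -0.3125
g′(x) at (-0.3125) = 1.875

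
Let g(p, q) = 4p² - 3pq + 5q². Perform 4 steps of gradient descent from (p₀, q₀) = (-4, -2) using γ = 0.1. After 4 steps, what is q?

∇g = (8p - 3q, -3p + 10q)
(p₁, q₁) = (-4, -2) − 0.1·(-26, -8) = (-1.4, -1.2)
(p₂, q₂) = (-1.4, -1.2) − 0.1·(-7.6, -7.8) = (-0.64, -0.42)
(p₃, q₃) = (-0.64, -0.42) − 0.1·(-3.86, -2.28) = (-0.254, -0.192)
(p₄, q₄) = (-0.254, -0.192) − 0.1·(-1.456, -1.158) = (-0.1084, -0.0762)
q = -0.0762

-0.0762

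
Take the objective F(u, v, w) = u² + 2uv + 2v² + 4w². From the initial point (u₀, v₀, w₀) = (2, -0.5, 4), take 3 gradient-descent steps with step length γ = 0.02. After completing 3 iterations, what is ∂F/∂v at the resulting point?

1.248

∇F = (2u + 2v, 2u + 4v, 8w)
Step 1: at (2, -0.5, 4), ∇F = (3, 2, 32) → (2, -0.5, 4) − 0.02·(3, 2, 32) = (1.94, -0.54, 3.36)
Step 2: at (1.94, -0.54, 3.36), ∇F = (2.8, 1.72, 26.88) → (1.94, -0.54, 3.36) − 0.02·(2.8, 1.72, 26.88) = (1.884, -0.5744, 2.8224)
Step 3: at (1.884, -0.5744, 2.8224), ∇F = (2.6192, 1.4704, 22.5792) → (1.884, -0.5744, 2.8224) − 0.02·(2.6192, 1.4704, 22.5792) = (1.831616, -0.603808, 2.370816)
∂F/∂v at (1.831616, -0.603808, 2.370816) = 1.248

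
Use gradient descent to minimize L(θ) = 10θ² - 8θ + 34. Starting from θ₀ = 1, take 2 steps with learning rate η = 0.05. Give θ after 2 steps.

L′(θ) = 20θ - 8
Step 1: L′(1) = 12; θ₁ = 1 − 0.05·12 = 0.4
Step 2: L′(0.4) = 0; θ₂ = 0.4 − 0.05·0 = 0.4

0.4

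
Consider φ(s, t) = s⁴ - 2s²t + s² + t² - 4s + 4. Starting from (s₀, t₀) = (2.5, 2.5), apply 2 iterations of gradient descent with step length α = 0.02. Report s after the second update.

1.69334264

∇φ = (4s³ - 4st + 2s - 4, -2s² + 2t)
(s₁, t₁) = (2.5, 2.5) − 0.02·(38.5, -7.5) = (1.73, 2.65)
(s₂, t₂) = (1.73, 2.65) − 0.02·(1.832868, -0.6858) = (1.69334264, 2.663716)
s = 1.69334264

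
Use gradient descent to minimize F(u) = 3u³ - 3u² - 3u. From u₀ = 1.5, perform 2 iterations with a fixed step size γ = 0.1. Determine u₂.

F′(u) = 9u² - 6u - 3
Step 1: F′(1.5) = 8.25; u₁ = 1.5 − 0.1·8.25 = 0.675
Step 2: F′(0.675) = -2.949375; u₂ = 0.675 − 0.1·(-2.949375) = 0.9699375

0.9699375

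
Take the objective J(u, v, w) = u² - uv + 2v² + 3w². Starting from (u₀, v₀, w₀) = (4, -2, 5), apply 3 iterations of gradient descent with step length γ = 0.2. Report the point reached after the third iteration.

(0.864, 0.352, -0.04)

∇J = (2u - v, -u + 4v, 6w)
Step 1: at (4, -2, 5), ∇J = (10, -12, 30) → (4, -2, 5) − 0.2·(10, -12, 30) = (2, 0.4, -1)
Step 2: at (2, 0.4, -1), ∇J = (3.6, -0.4, -6) → (2, 0.4, -1) − 0.2·(3.6, -0.4, -6) = (1.28, 0.48, 0.2)
Step 3: at (1.28, 0.48, 0.2), ∇J = (2.08, 0.64, 1.2) → (1.28, 0.48, 0.2) − 0.2·(2.08, 0.64, 1.2) = (0.864, 0.352, -0.04)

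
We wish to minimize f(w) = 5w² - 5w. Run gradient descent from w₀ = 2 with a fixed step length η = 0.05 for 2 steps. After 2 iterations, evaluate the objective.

-0.546875

f′(w) = 10w - 5
Step 1: f′(2) = 15; w₁ = 2 − 0.05·15 = 1.25
Step 2: f′(1.25) = 7.5; w₂ = 1.25 − 0.05·7.5 = 0.875
f(0.875) = -0.546875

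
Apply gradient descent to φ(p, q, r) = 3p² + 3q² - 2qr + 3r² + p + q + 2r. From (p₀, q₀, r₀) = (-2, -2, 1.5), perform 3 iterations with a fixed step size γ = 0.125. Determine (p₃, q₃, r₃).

∇φ = (6p + 1, 6q - 2r + 1, -2q + 6r + 2)
(p₁, q₁, r₁) = (-2, -2, 1.5) − 0.125·(-11, -14, 15) = (-0.625, -0.25, -0.375)
(p₂, q₂, r₂) = (-0.625, -0.25, -0.375) − 0.125·(-2.75, 0.25, 0.25) = (-0.28125, -0.28125, -0.40625)
(p₃, q₃, r₃) = (-0.28125, -0.28125, -0.40625) − 0.125·(-0.6875, 0.125, 0.125) = (-0.1953125, -0.296875, -0.421875)

(-0.1953125, -0.296875, -0.421875)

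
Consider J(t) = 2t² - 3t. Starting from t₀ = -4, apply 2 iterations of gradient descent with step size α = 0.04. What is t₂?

J′(t) = 4t - 3
Step 1: J′(-4) = -19; t₁ = -4 − 0.04·(-19) = -3.24
Step 2: J′(-3.24) = -15.96; t₂ = -3.24 − 0.04·(-15.96) = -2.6016

-2.6016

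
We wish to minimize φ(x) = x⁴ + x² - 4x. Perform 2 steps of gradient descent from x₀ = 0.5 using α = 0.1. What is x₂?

φ′(x) = 4x³ + 2x - 4
x₁ = 0.5 − 0.1·(-2.5) = 0.75
x₂ = 0.75 − 0.1·(-0.8125) = 0.83125

0.83125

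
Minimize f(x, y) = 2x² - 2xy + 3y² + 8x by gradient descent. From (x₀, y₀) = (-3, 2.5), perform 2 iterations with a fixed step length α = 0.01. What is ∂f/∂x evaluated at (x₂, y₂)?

∇f = (4x - 2y + 8, -2x + 6y)
Step 1: at (-3, 2.5), ∇f = (-9, 21) → (-3, 2.5) − 0.01·(-9, 21) = (-2.91, 2.29)
Step 2: at (-2.91, 2.29), ∇f = (-8.22, 19.56) → (-2.91, 2.29) − 0.01·(-8.22, 19.56) = (-2.8278, 2.0944)
∂f/∂x at (-2.8278, 2.0944) = -7.5

-7.5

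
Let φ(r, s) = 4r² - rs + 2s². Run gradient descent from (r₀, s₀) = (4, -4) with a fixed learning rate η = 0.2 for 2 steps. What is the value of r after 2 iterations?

∇φ = (8r - s, -r + 4s)
(r₁, s₁) = (4, -4) − 0.2·(36, -20) = (-3.2, 0)
(r₂, s₂) = (-3.2, 0) − 0.2·(-25.6, 3.2) = (1.92, -0.64)
r = 1.92

1.92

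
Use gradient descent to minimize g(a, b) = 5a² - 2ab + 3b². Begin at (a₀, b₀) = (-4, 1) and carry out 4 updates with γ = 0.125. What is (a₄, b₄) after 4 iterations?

(-0.0625, 0.015625)

∇g = (10a - 2b, -2a + 6b)
Step 1: at (-4, 1), ∇g = (-42, 14) → (-4, 1) − 0.125·(-42, 14) = (1.25, -0.75)
Step 2: at (1.25, -0.75), ∇g = (14, -7) → (1.25, -0.75) − 0.125·(14, -7) = (-0.5, 0.125)
Step 3: at (-0.5, 0.125), ∇g = (-5.25, 1.75) → (-0.5, 0.125) − 0.125·(-5.25, 1.75) = (0.15625, -0.09375)
Step 4: at (0.15625, -0.09375), ∇g = (1.75, -0.875) → (0.15625, -0.09375) − 0.125·(1.75, -0.875) = (-0.0625, 0.015625)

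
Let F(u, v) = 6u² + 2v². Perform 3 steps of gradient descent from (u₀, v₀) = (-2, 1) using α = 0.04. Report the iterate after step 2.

(-0.5408, 0.7056)

∇F = (12u, 4v)
(u₁, v₁) = (-2, 1) − 0.04·(-24, 4) = (-1.04, 0.84)
(u₂, v₂) = (-1.04, 0.84) − 0.04·(-12.48, 3.36) = (-0.5408, 0.7056)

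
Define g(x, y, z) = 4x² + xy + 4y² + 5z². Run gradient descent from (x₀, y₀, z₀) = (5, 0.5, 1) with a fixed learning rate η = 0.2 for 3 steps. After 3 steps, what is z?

-1

∇g = (8x + y, x + 8y, 10z)
(x₁, y₁, z₁) = (5, 0.5, 1) − 0.2·(40.5, 9, 10) = (-3.1, -1.3, -1)
(x₂, y₂, z₂) = (-3.1, -1.3, -1) − 0.2·(-26.1, -13.5, -10) = (2.12, 1.4, 1)
(x₃, y₃, z₃) = (2.12, 1.4, 1) − 0.2·(18.36, 13.32, 10) = (-1.552, -1.264, -1)
z = -1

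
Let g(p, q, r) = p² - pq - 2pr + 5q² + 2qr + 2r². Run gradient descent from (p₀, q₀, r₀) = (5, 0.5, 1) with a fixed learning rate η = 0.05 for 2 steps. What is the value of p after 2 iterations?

∇g = (2p - q - 2r, -p + 10q + 2r, -2p + 2q + 4r)
Step 1: at (5, 0.5, 1), ∇g = (7.5, 2, -5) → (5, 0.5, 1) − 0.05·(7.5, 2, -5) = (4.625, 0.4, 1.25)
Step 2: at (4.625, 0.4, 1.25), ∇g = (6.35, 1.875, -3.45) → (4.625, 0.4, 1.25) − 0.05·(6.35, 1.875, -3.45) = (4.3075, 0.30625, 1.4225)
p = 4.3075

4.3075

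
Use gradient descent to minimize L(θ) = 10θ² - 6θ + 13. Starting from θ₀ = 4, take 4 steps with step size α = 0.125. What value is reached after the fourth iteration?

19.03125

L′(θ) = 20θ - 6
Step 1: L′(4) = 74; θ₁ = 4 − 0.125·74 = -5.25
Step 2: L′(-5.25) = -111; θ₂ = -5.25 − 0.125·(-111) = 8.625
Step 3: L′(8.625) = 166.5; θ₃ = 8.625 − 0.125·166.5 = -12.1875
Step 4: L′(-12.1875) = -249.75; θ₄ = -12.1875 − 0.125·(-249.75) = 19.03125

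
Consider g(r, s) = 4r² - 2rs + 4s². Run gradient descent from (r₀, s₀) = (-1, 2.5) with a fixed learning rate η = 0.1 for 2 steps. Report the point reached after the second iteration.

∇g = (8r - 2s, -2r + 8s)
Step 1: at (-1, 2.5), ∇g = (-13, 22) → (-1, 2.5) − 0.1·(-13, 22) = (0.3, 0.3)
Step 2: at (0.3, 0.3), ∇g = (1.8, 1.8) → (0.3, 0.3) − 0.1·(1.8, 1.8) = (0.12, 0.12)

(0.12, 0.12)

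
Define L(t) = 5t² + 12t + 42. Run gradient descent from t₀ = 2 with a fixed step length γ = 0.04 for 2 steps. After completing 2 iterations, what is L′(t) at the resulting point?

11.52

L′(t) = 10t + 12
Step 1: L′(2) = 32; t₁ = 2 − 0.04·32 = 0.72
Step 2: L′(0.72) = 19.2; t₂ = 0.72 − 0.04·19.2 = -0.048
L′(t) at (-0.048) = 11.52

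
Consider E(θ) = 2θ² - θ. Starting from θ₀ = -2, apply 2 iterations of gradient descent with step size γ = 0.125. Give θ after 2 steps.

E′(θ) = 4θ - 1
Step 1: E′(-2) = -9; θ₁ = -2 − 0.125·(-9) = -0.875
Step 2: E′(-0.875) = -4.5; θ₂ = -0.875 − 0.125·(-4.5) = -0.3125

-0.3125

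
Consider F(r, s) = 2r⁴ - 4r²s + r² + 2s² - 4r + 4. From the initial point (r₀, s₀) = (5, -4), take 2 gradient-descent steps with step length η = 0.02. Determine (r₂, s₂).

(971.19359488, 25.304192)

∇F = (8r³ - 8rs + 2r - 4, -4r² + 4s)
Step 1: at (5, -4), ∇F = (1166, -116) → (5, -4) − 0.02·(1166, -116) = (-18.32, -1.68)
Step 2: at (-18.32, -1.68), ∇F = (-49475.679744, -1349.2096) → (-18.32, -1.68) − 0.02·(-49475.679744, -1349.2096) = (971.19359488, 25.304192)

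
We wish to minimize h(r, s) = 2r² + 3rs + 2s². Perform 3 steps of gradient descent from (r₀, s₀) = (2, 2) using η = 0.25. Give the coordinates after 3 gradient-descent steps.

∇h = (4r + 3s, 3r + 4s)
(r₁, s₁) = (2, 2) − 0.25·(14, 14) = (-1.5, -1.5)
(r₂, s₂) = (-1.5, -1.5) − 0.25·(-10.5, -10.5) = (1.125, 1.125)
(r₃, s₃) = (1.125, 1.125) − 0.25·(7.875, 7.875) = (-0.84375, -0.84375)

(-0.84375, -0.84375)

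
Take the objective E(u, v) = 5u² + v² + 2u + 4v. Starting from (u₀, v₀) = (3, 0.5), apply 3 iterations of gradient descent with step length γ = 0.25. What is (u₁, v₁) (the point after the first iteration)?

(-5, -0.75)

∇E = (10u + 2, 2v + 4)
(u₁, v₁) = (3, 0.5) − 0.25·(32, 5) = (-5, -0.75)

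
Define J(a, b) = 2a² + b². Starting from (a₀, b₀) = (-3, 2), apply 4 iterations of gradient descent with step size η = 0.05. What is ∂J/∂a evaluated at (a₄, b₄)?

∇J = (4a, 2b)
(a₁, b₁) = (-3, 2) − 0.05·(-12, 4) = (-2.4, 1.8)
(a₂, b₂) = (-2.4, 1.8) − 0.05·(-9.6, 3.6) = (-1.92, 1.62)
(a₃, b₃) = (-1.92, 1.62) − 0.05·(-7.68, 3.24) = (-1.536, 1.458)
(a₄, b₄) = (-1.536, 1.458) − 0.05·(-6.144, 2.916) = (-1.2288, 1.3122)
∂J/∂a at (-1.2288, 1.3122) = -4.9152

-4.9152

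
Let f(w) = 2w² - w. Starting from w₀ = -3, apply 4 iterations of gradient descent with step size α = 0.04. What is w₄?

-1.36808192

f′(w) = 4w - 1
w₁ = -3 − 0.04·(-13) = -2.48
w₂ = -2.48 − 0.04·(-10.92) = -2.0432
w₃ = -2.0432 − 0.04·(-9.1728) = -1.676288
w₄ = -1.676288 − 0.04·(-7.705152) = -1.36808192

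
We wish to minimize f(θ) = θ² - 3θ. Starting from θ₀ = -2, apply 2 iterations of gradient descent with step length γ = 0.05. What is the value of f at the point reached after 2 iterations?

f′(θ) = 2θ - 3
θ₁ = -2 − 0.05·(-7) = -1.65
θ₂ = -1.65 − 0.05·(-6.3) = -1.335
f(-1.335) = 5.787225

5.787225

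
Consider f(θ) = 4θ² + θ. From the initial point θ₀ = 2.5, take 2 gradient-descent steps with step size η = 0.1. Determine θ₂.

-0.02

f′(θ) = 8θ + 1
Step 1: f′(2.5) = 21; θ₁ = 2.5 − 0.1·21 = 0.4
Step 2: f′(0.4) = 4.2; θ₂ = 0.4 − 0.1·4.2 = -0.02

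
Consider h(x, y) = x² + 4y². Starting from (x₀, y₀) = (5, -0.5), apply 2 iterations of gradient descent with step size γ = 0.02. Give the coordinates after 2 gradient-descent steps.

(4.608, -0.3528)

∇h = (2x, 8y)
(x₁, y₁) = (5, -0.5) − 0.02·(10, -4) = (4.8, -0.42)
(x₂, y₂) = (4.8, -0.42) − 0.02·(9.6, -3.36) = (4.608, -0.3528)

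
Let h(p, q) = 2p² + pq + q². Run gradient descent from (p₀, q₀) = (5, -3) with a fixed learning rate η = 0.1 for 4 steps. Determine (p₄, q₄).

∇h = (4p + q, p + 2q)
Step 1: at (5, -3), ∇h = (17, -1) → (5, -3) − 0.1·(17, -1) = (3.3, -2.9)
Step 2: at (3.3, -2.9), ∇h = (10.3, -2.5) → (3.3, -2.9) − 0.1·(10.3, -2.5) = (2.27, -2.65)
Step 3: at (2.27, -2.65), ∇h = (6.43, -3.03) → (2.27, -2.65) − 0.1·(6.43, -3.03) = (1.627, -2.347)
Step 4: at (1.627, -2.347), ∇h = (4.161, -3.067) → (1.627, -2.347) − 0.1·(4.161, -3.067) = (1.2109, -2.0403)

(1.2109, -2.0403)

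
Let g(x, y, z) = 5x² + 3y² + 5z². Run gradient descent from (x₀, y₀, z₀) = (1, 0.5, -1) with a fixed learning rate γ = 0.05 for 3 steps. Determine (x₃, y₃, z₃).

(0.125, 0.1715, -0.125)

∇g = (10x, 6y, 10z)
Step 1: at (1, 0.5, -1), ∇g = (10, 3, -10) → (1, 0.5, -1) − 0.05·(10, 3, -10) = (0.5, 0.35, -0.5)
Step 2: at (0.5, 0.35, -0.5), ∇g = (5, 2.1, -5) → (0.5, 0.35, -0.5) − 0.05·(5, 2.1, -5) = (0.25, 0.245, -0.25)
Step 3: at (0.25, 0.245, -0.25), ∇g = (2.5, 1.47, -2.5) → (0.25, 0.245, -0.25) − 0.05·(2.5, 1.47, -2.5) = (0.125, 0.1715, -0.125)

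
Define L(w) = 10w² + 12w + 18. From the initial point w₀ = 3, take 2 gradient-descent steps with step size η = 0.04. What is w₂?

-0.456

L′(w) = 20w + 12
Step 1: L′(3) = 72; w₁ = 3 − 0.04·72 = 0.12
Step 2: L′(0.12) = 14.4; w₂ = 0.12 − 0.04·14.4 = -0.456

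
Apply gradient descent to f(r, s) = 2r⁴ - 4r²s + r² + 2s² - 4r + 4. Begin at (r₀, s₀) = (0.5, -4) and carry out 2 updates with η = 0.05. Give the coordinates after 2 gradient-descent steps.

(0.2752, -2.512)

∇f = (8r³ - 8rs + 2r - 4, -4r² + 4s)
(r₁, s₁) = (0.5, -4) − 0.05·(14, -17) = (-0.2, -3.15)
(r₂, s₂) = (-0.2, -3.15) − 0.05·(-9.504, -12.76) = (0.2752, -2.512)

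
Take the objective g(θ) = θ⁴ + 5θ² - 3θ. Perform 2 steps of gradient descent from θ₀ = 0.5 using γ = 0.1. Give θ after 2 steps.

0.29375

g′(θ) = 4θ³ + 10θ - 3
θ₁ = 0.5 − 0.1·2.5 = 0.25
θ₂ = 0.25 − 0.1·(-0.4375) = 0.29375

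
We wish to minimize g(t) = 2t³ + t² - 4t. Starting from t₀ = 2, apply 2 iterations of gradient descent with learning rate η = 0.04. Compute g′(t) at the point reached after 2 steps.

g′(t) = 6t² + 2t - 4
Step 1: g′(2) = 24; t₁ = 2 − 0.04·24 = 1.04
Step 2: g′(1.04) = 4.5696; t₂ = 1.04 − 0.04·4.5696 = 0.857216
g′(t) at (0.857216) = 2.123347623936

2.123347623936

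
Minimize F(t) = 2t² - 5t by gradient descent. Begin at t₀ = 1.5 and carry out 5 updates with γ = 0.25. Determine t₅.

F′(t) = 4t - 5
Step 1: F′(1.5) = 1; t₁ = 1.5 − 0.25·1 = 1.25
Step 2: F′(1.25) = 0; t₂ = 1.25 − 0.25·0 = 1.25
Step 3: F′(1.25) = 0; t₃ = 1.25 − 0.25·0 = 1.25
Step 4: F′(1.25) = 0; t₄ = 1.25 − 0.25·0 = 1.25
Step 5: F′(1.25) = 0; t₅ = 1.25 − 0.25·0 = 1.25

1.25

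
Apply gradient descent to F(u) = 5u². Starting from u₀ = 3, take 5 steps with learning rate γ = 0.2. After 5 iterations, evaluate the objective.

F′(u) = 10u
u₁ = 3 − 0.2·30 = -3
u₂ = -3 − 0.2·(-30) = 3
u₃ = 3 − 0.2·30 = -3
u₄ = -3 − 0.2·(-30) = 3
u₅ = 3 − 0.2·30 = -3
F(-3) = 45

45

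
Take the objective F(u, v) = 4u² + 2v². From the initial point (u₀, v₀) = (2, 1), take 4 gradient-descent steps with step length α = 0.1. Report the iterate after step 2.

(0.08, 0.36)

∇F = (8u, 4v)
(u₁, v₁) = (2, 1) − 0.1·(16, 4) = (0.4, 0.6)
(u₂, v₂) = (0.4, 0.6) − 0.1·(3.2, 2.4) = (0.08, 0.36)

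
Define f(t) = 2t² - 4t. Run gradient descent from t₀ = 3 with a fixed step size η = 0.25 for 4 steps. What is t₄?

1

f′(t) = 4t - 4
Step 1: f′(3) = 8; t₁ = 3 − 0.25·8 = 1
Step 2: f′(1) = 0; t₂ = 1 − 0.25·0 = 1
Step 3: f′(1) = 0; t₃ = 1 − 0.25·0 = 1
Step 4: f′(1) = 0; t₄ = 1 − 0.25·0 = 1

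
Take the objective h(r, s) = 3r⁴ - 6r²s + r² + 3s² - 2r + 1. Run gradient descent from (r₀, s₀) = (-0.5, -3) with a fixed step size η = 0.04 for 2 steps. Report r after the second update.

∇h = (12r³ - 12rs + 2r - 2, -6r² + 6s)
Step 1: at (-0.5, -3), ∇h = (-22.5, -19.5) → (-0.5, -3) − 0.04·(-22.5, -19.5) = (0.4, -2.22)
Step 2: at (0.4, -2.22), ∇h = (10.224, -14.28) → (0.4, -2.22) − 0.04·(10.224, -14.28) = (-0.00896, -1.6488)
r = -0.00896

-0.00896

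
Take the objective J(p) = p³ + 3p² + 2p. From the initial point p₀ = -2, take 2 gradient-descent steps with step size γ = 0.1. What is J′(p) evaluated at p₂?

6.041072

J′(p) = 3p² + 6p + 2
Step 1: J′(-2) = 2; p₁ = -2 − 0.1·2 = -2.2
Step 2: J′(-2.2) = 3.32; p₂ = -2.2 − 0.1·3.32 = -2.532
J′(p) at (-2.532) = 6.041072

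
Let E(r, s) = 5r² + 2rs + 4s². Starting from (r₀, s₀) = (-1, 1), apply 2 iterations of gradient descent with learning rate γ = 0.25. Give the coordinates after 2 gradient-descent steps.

(-1.25, 0)

∇E = (10r + 2s, 2r + 8s)
(r₁, s₁) = (-1, 1) − 0.25·(-8, 6) = (1, -0.5)
(r₂, s₂) = (1, -0.5) − 0.25·(9, -2) = (-1.25, 0)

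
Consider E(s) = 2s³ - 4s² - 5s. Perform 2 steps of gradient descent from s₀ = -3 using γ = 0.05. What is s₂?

-22.32675

E′(s) = 6s² - 8s - 5
Step 1: E′(-3) = 73; s₁ = -3 − 0.05·73 = -6.65
Step 2: E′(-6.65) = 313.535; s₂ = -6.65 − 0.05·313.535 = -22.32675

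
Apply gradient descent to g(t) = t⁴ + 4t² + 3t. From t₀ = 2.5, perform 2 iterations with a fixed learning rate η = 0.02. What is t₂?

0.56415688

g′(t) = 4t³ + 8t + 3
t₁ = 2.5 − 0.02·85.5 = 0.79
t₂ = 0.79 − 0.02·11.292156 = 0.56415688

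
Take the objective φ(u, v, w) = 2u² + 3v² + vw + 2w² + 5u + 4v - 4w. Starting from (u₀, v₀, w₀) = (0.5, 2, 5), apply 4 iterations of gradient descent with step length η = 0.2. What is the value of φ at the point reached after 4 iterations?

∇φ = (4u + 5, 6v + w + 4, v + 4w - 4)
Step 1: at (0.5, 2, 5), ∇φ = (7, 21, 18) → (0.5, 2, 5) − 0.2·(7, 21, 18) = (-0.9, -2.2, 1.4)
Step 2: at (-0.9, -2.2, 1.4), ∇φ = (1.4, -7.8, -0.6) → (-0.9, -2.2, 1.4) − 0.2·(1.4, -7.8, -0.6) = (-1.18, -0.64, 1.52)
Step 3: at (-1.18, -0.64, 1.52), ∇φ = (0.28, 1.68, 1.44) → (-1.18, -0.64, 1.52) − 0.2·(0.28, 1.68, 1.44) = (-1.236, -0.976, 1.232)
Step 4: at (-1.236, -0.976, 1.232), ∇φ = (0.056, -0.624, -0.048) → (-1.236, -0.976, 1.232) − 0.2·(0.056, -0.624, -0.048) = (-1.2472, -0.8512, 1.2416)
φ(-1.2472, -0.8512, 1.2416) = -7.2962688

-7.2962688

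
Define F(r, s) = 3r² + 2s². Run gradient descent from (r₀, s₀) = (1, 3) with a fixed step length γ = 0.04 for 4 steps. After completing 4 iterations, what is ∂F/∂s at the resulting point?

5.97445632

∇F = (6r, 4s)
Step 1: at (1, 3), ∇F = (6, 12) → (1, 3) − 0.04·(6, 12) = (0.76, 2.52)
Step 2: at (0.76, 2.52), ∇F = (4.56, 10.08) → (0.76, 2.52) − 0.04·(4.56, 10.08) = (0.5776, 2.1168)
Step 3: at (0.5776, 2.1168), ∇F = (3.4656, 8.4672) → (0.5776, 2.1168) − 0.04·(3.4656, 8.4672) = (0.438976, 1.778112)
Step 4: at (0.438976, 1.778112), ∇F = (2.633856, 7.112448) → (0.438976, 1.778112) − 0.04·(2.633856, 7.112448) = (0.33362176, 1.49361408)
∂F/∂s at (0.33362176, 1.49361408) = 5.97445632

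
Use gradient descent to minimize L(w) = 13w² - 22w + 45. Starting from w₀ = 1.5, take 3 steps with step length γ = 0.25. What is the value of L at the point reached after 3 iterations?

L′(w) = 26w - 22
w₁ = 1.5 − 0.25·17 = -2.75
w₂ = -2.75 − 0.25·(-93.5) = 20.625
w₃ = 20.625 − 0.25·514.25 = -107.9375
L(-107.9375) = 153876.17578125

153876.17578125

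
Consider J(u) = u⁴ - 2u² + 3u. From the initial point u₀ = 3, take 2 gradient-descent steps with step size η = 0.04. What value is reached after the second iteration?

-1.09204224

J′(u) = 4u³ - 4u + 3
u₁ = 3 − 0.04·99 = -0.96
u₂ = -0.96 − 0.04·3.301056 = -1.09204224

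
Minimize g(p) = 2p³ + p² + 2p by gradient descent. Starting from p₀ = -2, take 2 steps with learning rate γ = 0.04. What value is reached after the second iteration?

g′(p) = 6p² + 2p + 2
Step 1: g′(-2) = 22; p₁ = -2 − 0.04·22 = -2.88
Step 2: g′(-2.88) = 46.0064; p₂ = -2.88 − 0.04·46.0064 = -4.720256

-4.720256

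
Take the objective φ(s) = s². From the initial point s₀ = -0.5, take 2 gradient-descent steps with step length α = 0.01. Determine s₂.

φ′(s) = 2s
s₁ = -0.5 − 0.01·(-1) = -0.49
s₂ = -0.49 − 0.01·(-0.98) = -0.4802

-0.4802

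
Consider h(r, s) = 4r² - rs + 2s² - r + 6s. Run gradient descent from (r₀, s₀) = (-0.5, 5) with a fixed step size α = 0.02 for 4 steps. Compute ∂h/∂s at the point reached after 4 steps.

∇h = (8r - s - 1, -r + 4s + 6)
Step 1: at (-0.5, 5), ∇h = (-10, 26.5) → (-0.5, 5) − 0.02·(-10, 26.5) = (-0.3, 4.47)
Step 2: at (-0.3, 4.47), ∇h = (-7.87, 24.18) → (-0.3, 4.47) − 0.02·(-7.87, 24.18) = (-0.1426, 3.9864)
Step 3: at (-0.1426, 3.9864), ∇h = (-6.1272, 22.0882) → (-0.1426, 3.9864) − 0.02·(-6.1272, 22.0882) = (-0.020056, 3.544636)
Step 4: at (-0.020056, 3.544636), ∇h = (-4.705084, 20.1986) → (-0.020056, 3.544636) − 0.02·(-4.705084, 20.1986) = (0.07404568, 3.140664)
∂h/∂s at (0.07404568, 3.140664) = 18.48861032

18.48861032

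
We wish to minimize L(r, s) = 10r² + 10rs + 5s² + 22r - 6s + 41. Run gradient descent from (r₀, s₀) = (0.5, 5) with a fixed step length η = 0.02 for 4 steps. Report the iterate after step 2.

(-1.928, 3.564)

∇L = (20r + 10s + 22, 10r + 10s - 6)
(r₁, s₁) = (0.5, 5) − 0.02·(82, 49) = (-1.14, 4.02)
(r₂, s₂) = (-1.14, 4.02) − 0.02·(39.4, 22.8) = (-1.928, 3.564)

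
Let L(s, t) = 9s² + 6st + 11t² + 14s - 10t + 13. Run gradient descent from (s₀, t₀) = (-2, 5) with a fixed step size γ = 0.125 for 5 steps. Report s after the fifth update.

∇L = (18s + 6t + 14, 6s + 22t - 10)
Step 1: at (-2, 5), ∇L = (8, 88) → (-2, 5) − 0.125·(8, 88) = (-3, -6)
Step 2: at (-3, -6), ∇L = (-76, -160) → (-3, -6) − 0.125·(-76, -160) = (6.5, 14)
Step 3: at (6.5, 14), ∇L = (215, 337) → (6.5, 14) − 0.125·(215, 337) = (-20.375, -28.125)
Step 4: at (-20.375, -28.125), ∇L = (-521.5, -751) → (-20.375, -28.125) − 0.125·(-521.5, -751) = (44.8125, 65.75)
Step 5: at (44.8125, 65.75), ∇L = (1215.125, 1705.375) → (44.8125, 65.75) − 0.125·(1215.125, 1705.375) = (-107.078125, -147.421875)
s = -107.078125

-107.078125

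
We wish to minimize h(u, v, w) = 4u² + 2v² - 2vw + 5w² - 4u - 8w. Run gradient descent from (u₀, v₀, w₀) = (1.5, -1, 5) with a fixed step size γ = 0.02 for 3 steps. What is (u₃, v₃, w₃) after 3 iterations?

∇h = (8u - 4, 4v - 2w, -2v + 10w - 8)
Step 1: at (1.5, -1, 5), ∇h = (8, -14, 44) → (1.5, -1, 5) − 0.02·(8, -14, 44) = (1.34, -0.72, 4.12)
Step 2: at (1.34, -0.72, 4.12), ∇h = (6.72, -11.12, 34.64) → (1.34, -0.72, 4.12) − 0.02·(6.72, -11.12, 34.64) = (1.2056, -0.4976, 3.4272)
Step 3: at (1.2056, -0.4976, 3.4272), ∇h = (5.6448, -8.8448, 27.2672) → (1.2056, -0.4976, 3.4272) − 0.02·(5.6448, -8.8448, 27.2672) = (1.092704, -0.320704, 2.881856)

(1.092704, -0.320704, 2.881856)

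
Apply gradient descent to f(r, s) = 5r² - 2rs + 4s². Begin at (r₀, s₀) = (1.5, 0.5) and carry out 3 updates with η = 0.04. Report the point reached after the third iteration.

∇f = (10r - 2s, -2r + 8s)
(r₁, s₁) = (1.5, 0.5) − 0.04·(14, 1) = (0.94, 0.46)
(r₂, s₂) = (0.94, 0.46) − 0.04·(8.48, 1.8) = (0.6008, 0.388)
(r₃, s₃) = (0.6008, 0.388) − 0.04·(5.232, 1.9024) = (0.39152, 0.311904)

(0.39152, 0.311904)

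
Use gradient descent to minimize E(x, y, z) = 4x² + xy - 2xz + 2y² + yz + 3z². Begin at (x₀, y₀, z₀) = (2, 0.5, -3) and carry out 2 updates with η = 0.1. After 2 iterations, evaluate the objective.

0.605

∇E = (8x + y - 2z, x + 4y + z, -2x + y + 6z)
(x₁, y₁, z₁) = (2, 0.5, -3) − 0.1·(22.5, 1, -21.5) = (-0.25, 0.4, -0.85)
(x₂, y₂, z₂) = (-0.25, 0.4, -0.85) − 0.1·(0.1, 0.5, -4.2) = (-0.26, 0.35, -0.43)
E(-0.26, 0.35, -0.43) = 0.605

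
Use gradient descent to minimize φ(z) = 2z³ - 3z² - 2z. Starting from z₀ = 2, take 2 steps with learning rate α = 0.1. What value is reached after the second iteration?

1.2

φ′(z) = 6z² - 6z - 2
Step 1: φ′(2) = 10; z₁ = 2 − 0.1·10 = 1
Step 2: φ′(1) = -2; z₂ = 1 − 0.1·(-2) = 1.2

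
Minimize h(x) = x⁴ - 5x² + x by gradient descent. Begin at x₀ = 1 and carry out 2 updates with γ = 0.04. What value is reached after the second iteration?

h′(x) = 4x³ - 10x + 1
x₁ = 1 − 0.04·(-5) = 1.2
x₂ = 1.2 − 0.04·(-4.088) = 1.36352

1.36352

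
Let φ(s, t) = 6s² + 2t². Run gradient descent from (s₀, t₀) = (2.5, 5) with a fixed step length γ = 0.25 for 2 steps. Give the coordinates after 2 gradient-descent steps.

(10, 0)

∇φ = (12s, 4t)
Step 1: at (2.5, 5), ∇φ = (30, 20) → (2.5, 5) − 0.25·(30, 20) = (-5, 0)
Step 2: at (-5, 0), ∇φ = (-60, 0) → (-5, 0) − 0.25·(-60, 0) = (10, 0)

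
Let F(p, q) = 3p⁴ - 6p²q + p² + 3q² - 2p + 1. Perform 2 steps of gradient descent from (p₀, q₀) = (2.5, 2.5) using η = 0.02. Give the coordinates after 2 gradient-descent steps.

(0.35527384, 2.600332)

∇F = (12p³ - 12pq + 2p - 2, -6p² + 6q)
Step 1: at (2.5, 2.5), ∇F = (115.5, -22.5) → (2.5, 2.5) − 0.02·(115.5, -22.5) = (0.19, 2.95)
Step 2: at (0.19, 2.95), ∇F = (-8.263692, 17.4834) → (0.19, 2.95) − 0.02·(-8.263692, 17.4834) = (0.35527384, 2.600332)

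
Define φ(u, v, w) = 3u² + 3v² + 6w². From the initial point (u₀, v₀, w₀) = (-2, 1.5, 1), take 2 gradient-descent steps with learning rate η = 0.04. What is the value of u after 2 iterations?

∇φ = (6u, 6v, 12w)
Step 1: at (-2, 1.5, 1), ∇φ = (-12, 9, 12) → (-2, 1.5, 1) − 0.04·(-12, 9, 12) = (-1.52, 1.14, 0.52)
Step 2: at (-1.52, 1.14, 0.52), ∇φ = (-9.12, 6.84, 6.24) → (-1.52, 1.14, 0.52) − 0.04·(-9.12, 6.84, 6.24) = (-1.1552, 0.8664, 0.2704)
u = -1.1552

-1.1552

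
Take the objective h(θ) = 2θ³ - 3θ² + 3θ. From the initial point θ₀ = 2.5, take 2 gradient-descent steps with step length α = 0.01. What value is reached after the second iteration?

h′(θ) = 6θ² - 6θ + 3
Step 1: h′(2.5) = 25.5; θ₁ = 2.5 − 0.01·25.5 = 2.245
Step 2: h′(2.245) = 19.77015; θ₂ = 2.245 − 0.01·19.77015 = 2.0472985

2.0472985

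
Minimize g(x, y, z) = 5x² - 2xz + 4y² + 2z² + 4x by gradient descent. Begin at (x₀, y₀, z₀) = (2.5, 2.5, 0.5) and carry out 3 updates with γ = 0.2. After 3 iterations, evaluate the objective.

71.94248

∇g = (10x - 2z + 4, 8y, -2x + 4z)
Step 1: at (2.5, 2.5, 0.5), ∇g = (28, 20, -3) → (2.5, 2.5, 0.5) − 0.2·(28, 20, -3) = (-3.1, -1.5, 1.1)
Step 2: at (-3.1, -1.5, 1.1), ∇g = (-29.2, -12, 10.6) → (-3.1, -1.5, 1.1) − 0.2·(-29.2, -12, 10.6) = (2.74, 0.9, -1.02)
Step 3: at (2.74, 0.9, -1.02), ∇g = (33.44, 7.2, -9.56) → (2.74, 0.9, -1.02) − 0.2·(33.44, 7.2, -9.56) = (-3.948, -0.54, 0.892)
g(-3.948, -0.54, 0.892) = 71.94248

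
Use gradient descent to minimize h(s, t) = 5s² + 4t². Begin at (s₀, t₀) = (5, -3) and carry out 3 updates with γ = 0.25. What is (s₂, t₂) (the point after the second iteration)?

(11.25, -3)

∇h = (10s, 8t)
Step 1: at (5, -3), ∇h = (50, -24) → (5, -3) − 0.25·(50, -24) = (-7.5, 3)
Step 2: at (-7.5, 3), ∇h = (-75, 24) → (-7.5, 3) − 0.25·(-75, 24) = (11.25, -3)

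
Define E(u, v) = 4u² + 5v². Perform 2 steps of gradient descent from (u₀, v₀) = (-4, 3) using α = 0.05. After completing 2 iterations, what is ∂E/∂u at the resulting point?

∇E = (8u, 10v)
Step 1: at (-4, 3), ∇E = (-32, 30) → (-4, 3) − 0.05·(-32, 30) = (-2.4, 1.5)
Step 2: at (-2.4, 1.5), ∇E = (-19.2, 15) → (-2.4, 1.5) − 0.05·(-19.2, 15) = (-1.44, 0.75)
∂E/∂u at (-1.44, 0.75) = -11.52

-11.52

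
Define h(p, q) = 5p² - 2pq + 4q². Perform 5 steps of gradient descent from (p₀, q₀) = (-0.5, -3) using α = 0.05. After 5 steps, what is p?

-0.17204

∇h = (10p - 2q, -2p + 8q)
(p₁, q₁) = (-0.5, -3) − 0.05·(1, -23) = (-0.55, -1.85)
(p₂, q₂) = (-0.55, -1.85) − 0.05·(-1.8, -13.7) = (-0.46, -1.165)
(p₃, q₃) = (-0.46, -1.165) − 0.05·(-2.27, -8.4) = (-0.3465, -0.745)
(p₄, q₄) = (-0.3465, -0.745) − 0.05·(-1.975, -5.267) = (-0.24775, -0.48165)
(p₅, q₅) = (-0.24775, -0.48165) − 0.05·(-1.5142, -3.3577) = (-0.17204, -0.313765)
p = -0.17204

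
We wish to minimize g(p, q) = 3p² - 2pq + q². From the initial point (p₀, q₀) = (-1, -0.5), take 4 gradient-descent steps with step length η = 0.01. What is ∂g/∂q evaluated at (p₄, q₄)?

0.5704096

∇g = (6p - 2q, -2p + 2q)
(p₁, q₁) = (-1, -0.5) − 0.01·(-5, 1) = (-0.95, -0.51)
(p₂, q₂) = (-0.95, -0.51) − 0.01·(-4.68, 0.88) = (-0.9032, -0.5188)
(p₃, q₃) = (-0.9032, -0.5188) − 0.01·(-4.3816, 0.7688) = (-0.859384, -0.526488)
(p₄, q₄) = (-0.859384, -0.526488) − 0.01·(-4.103328, 0.665792) = (-0.81835072, -0.53314592)
∂g/∂q at (-0.81835072, -0.53314592) = 0.5704096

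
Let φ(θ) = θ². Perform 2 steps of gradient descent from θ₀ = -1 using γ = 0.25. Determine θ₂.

-0.25

φ′(θ) = 2θ
Step 1: φ′(-1) = -2; θ₁ = -1 − 0.25·(-2) = -0.5
Step 2: φ′(-0.5) = -1; θ₂ = -0.5 − 0.25·(-1) = -0.25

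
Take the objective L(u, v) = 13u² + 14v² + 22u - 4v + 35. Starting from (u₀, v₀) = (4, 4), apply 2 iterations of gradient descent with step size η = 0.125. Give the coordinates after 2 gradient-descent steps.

∇L = (26u + 22, 28v - 4)
Step 1: at (4, 4), ∇L = (126, 108) → (4, 4) − 0.125·(126, 108) = (-11.75, -9.5)
Step 2: at (-11.75, -9.5), ∇L = (-283.5, -270) → (-11.75, -9.5) − 0.125·(-283.5, -270) = (23.6875, 24.25)

(23.6875, 24.25)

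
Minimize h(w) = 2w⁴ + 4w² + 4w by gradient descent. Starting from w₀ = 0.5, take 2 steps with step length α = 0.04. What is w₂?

-0.06567808

h′(w) = 8w³ + 8w + 4
Step 1: h′(0.5) = 9; w₁ = 0.5 − 0.04·9 = 0.14
Step 2: h′(0.14) = 5.141952; w₂ = 0.14 − 0.04·5.141952 = -0.06567808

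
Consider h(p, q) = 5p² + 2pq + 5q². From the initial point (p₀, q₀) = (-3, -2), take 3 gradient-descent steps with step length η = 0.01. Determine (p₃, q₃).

∇h = (10p + 2q, 2p + 10q)
(p₁, q₁) = (-3, -2) − 0.01·(-34, -26) = (-2.66, -1.74)
(p₂, q₂) = (-2.66, -1.74) − 0.01·(-30.08, -22.72) = (-2.3592, -1.5128)
(p₃, q₃) = (-2.3592, -1.5128) − 0.01·(-26.6176, -19.8464) = (-2.093024, -1.314336)

(-2.093024, -1.314336)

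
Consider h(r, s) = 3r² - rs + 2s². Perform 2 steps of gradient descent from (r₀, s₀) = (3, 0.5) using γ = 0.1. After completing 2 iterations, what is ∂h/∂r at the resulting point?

∇h = (6r - s, -r + 4s)
(r₁, s₁) = (3, 0.5) − 0.1·(17.5, -1) = (1.25, 0.6)
(r₂, s₂) = (1.25, 0.6) − 0.1·(6.9, 1.15) = (0.56, 0.485)
∂h/∂r at (0.56, 0.485) = 2.875

2.875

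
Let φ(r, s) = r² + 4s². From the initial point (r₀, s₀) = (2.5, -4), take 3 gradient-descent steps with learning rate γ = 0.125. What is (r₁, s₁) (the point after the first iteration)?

(1.875, 0)

∇φ = (2r, 8s)
Step 1: at (2.5, -4), ∇φ = (5, -32) → (2.5, -4) − 0.125·(5, -32) = (1.875, 0)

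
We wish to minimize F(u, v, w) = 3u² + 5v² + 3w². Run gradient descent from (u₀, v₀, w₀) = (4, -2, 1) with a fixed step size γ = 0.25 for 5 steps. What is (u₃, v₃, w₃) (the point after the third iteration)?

(-0.5, 6.75, -0.125)

∇F = (6u, 10v, 6w)
Step 1: at (4, -2, 1), ∇F = (24, -20, 6) → (4, -2, 1) − 0.25·(24, -20, 6) = (-2, 3, -0.5)
Step 2: at (-2, 3, -0.5), ∇F = (-12, 30, -3) → (-2, 3, -0.5) − 0.25·(-12, 30, -3) = (1, -4.5, 0.25)
Step 3: at (1, -4.5, 0.25), ∇F = (6, -45, 1.5) → (1, -4.5, 0.25) − 0.25·(6, -45, 1.5) = (-0.5, 6.75, -0.125)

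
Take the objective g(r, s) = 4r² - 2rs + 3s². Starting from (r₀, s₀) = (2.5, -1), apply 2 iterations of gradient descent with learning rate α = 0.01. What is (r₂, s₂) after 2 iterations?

∇g = (8r - 2s, -2r + 6s)
Step 1: at (2.5, -1), ∇g = (22, -11) → (2.5, -1) − 0.01·(22, -11) = (2.28, -0.89)
Step 2: at (2.28, -0.89), ∇g = (20.02, -9.9) → (2.28, -0.89) − 0.01·(20.02, -9.9) = (2.0798, -0.791)

(2.0798, -0.791)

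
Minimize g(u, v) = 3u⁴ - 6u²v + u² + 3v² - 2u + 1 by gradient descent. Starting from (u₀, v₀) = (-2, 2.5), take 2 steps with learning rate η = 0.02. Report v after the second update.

∇g = (12u³ - 12uv + 2u - 2, -6u² + 6v)
(u₁, v₁) = (-2, 2.5) − 0.02·(-42, -9) = (-1.16, 2.68)
(u₂, v₂) = (-1.16, 2.68) − 0.02·(14.254848, 8.0064) = (-1.44509696, 2.519872)
v = 2.519872

2.519872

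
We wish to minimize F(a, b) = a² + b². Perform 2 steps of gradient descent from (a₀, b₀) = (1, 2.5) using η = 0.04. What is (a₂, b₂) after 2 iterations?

∇F = (2a, 2b)
(a₁, b₁) = (1, 2.5) − 0.04·(2, 5) = (0.92, 2.3)
(a₂, b₂) = (0.92, 2.3) − 0.04·(1.84, 4.6) = (0.8464, 2.116)

(0.8464, 2.116)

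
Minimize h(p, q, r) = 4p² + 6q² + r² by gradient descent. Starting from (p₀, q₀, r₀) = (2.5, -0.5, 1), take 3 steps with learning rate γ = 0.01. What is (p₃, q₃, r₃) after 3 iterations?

∇h = (8p, 12q, 2r)
(p₁, q₁, r₁) = (2.5, -0.5, 1) − 0.01·(20, -6, 2) = (2.3, -0.44, 0.98)
(p₂, q₂, r₂) = (2.3, -0.44, 0.98) − 0.01·(18.4, -5.28, 1.96) = (2.116, -0.3872, 0.9604)
(p₃, q₃, r₃) = (2.116, -0.3872, 0.9604) − 0.01·(16.928, -4.6464, 1.9208) = (1.94672, -0.340736, 0.941192)

(1.94672, -0.340736, 0.941192)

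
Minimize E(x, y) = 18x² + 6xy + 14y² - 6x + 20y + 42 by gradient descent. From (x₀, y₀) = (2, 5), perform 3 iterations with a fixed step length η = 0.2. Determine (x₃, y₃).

∇E = (36x + 6y - 6, 6x + 28y + 20)
Step 1: at (2, 5), ∇E = (96, 172) → (2, 5) − 0.2·(96, 172) = (-17.2, -29.4)
Step 2: at (-17.2, -29.4), ∇E = (-801.6, -906.4) → (-17.2, -29.4) − 0.2·(-801.6, -906.4) = (143.12, 151.88)
Step 3: at (143.12, 151.88), ∇E = (6057.6, 5131.36) → (143.12, 151.88) − 0.2·(6057.6, 5131.36) = (-1068.4, -874.392)

(-1068.4, -874.392)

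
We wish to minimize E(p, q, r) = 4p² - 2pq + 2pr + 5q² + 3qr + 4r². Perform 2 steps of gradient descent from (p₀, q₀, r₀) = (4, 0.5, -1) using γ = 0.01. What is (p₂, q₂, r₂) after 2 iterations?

∇E = (8p - 2q + 2r, -2p + 10q + 3r, 2p + 3q + 8r)
Step 1: at (4, 0.5, -1), ∇E = (29, -6, 1.5) → (4, 0.5, -1) − 0.01·(29, -6, 1.5) = (3.71, 0.56, -1.015)
Step 2: at (3.71, 0.56, -1.015), ∇E = (26.53, -4.865, 0.98) → (3.71, 0.56, -1.015) − 0.01·(26.53, -4.865, 0.98) = (3.4447, 0.60865, -1.0248)

(3.4447, 0.60865, -1.0248)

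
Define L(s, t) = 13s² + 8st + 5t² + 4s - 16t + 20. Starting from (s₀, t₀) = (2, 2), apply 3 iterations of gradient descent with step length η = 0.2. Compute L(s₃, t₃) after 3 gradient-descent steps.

∇L = (26s + 8t + 4, 8s + 10t - 16)
(s₁, t₁) = (2, 2) − 0.2·(72, 20) = (-12.4, -2)
(s₂, t₂) = (-12.4, -2) − 0.2·(-334.4, -135.2) = (54.48, 25.04)
(s₃, t₃) = (54.48, 25.04) − 0.2·(1620.8, 670.24) = (-269.68, -109.008)
L(-269.68, -109.008) = 1240732.27904

1240732.27904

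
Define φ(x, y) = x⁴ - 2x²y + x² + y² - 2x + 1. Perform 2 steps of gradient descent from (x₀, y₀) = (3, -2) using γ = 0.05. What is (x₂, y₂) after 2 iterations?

(8.3384, 0.634)

∇φ = (4x³ - 4xy + 2x - 2, -2x² + 2y)
(x₁, y₁) = (3, -2) − 0.05·(136, -22) = (-3.8, -0.9)
(x₂, y₂) = (-3.8, -0.9) − 0.05·(-242.768, -30.68) = (8.3384, 0.634)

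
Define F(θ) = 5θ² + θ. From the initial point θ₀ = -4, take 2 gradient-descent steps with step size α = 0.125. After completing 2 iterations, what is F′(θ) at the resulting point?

F′(θ) = 10θ + 1
Step 1: F′(-4) = -39; θ₁ = -4 − 0.125·(-39) = 0.875
Step 2: F′(0.875) = 9.75; θ₂ = 0.875 − 0.125·9.75 = -0.34375
F′(θ) at (-0.34375) = -2.4375

-2.4375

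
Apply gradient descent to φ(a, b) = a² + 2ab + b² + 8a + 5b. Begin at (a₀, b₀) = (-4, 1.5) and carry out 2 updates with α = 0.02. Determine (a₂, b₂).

(-4.1176, 1.5024)

∇φ = (2a + 2b + 8, 2a + 2b + 5)
(a₁, b₁) = (-4, 1.5) − 0.02·(3, 0) = (-4.06, 1.5)
(a₂, b₂) = (-4.06, 1.5) − 0.02·(2.88, -0.12) = (-4.1176, 1.5024)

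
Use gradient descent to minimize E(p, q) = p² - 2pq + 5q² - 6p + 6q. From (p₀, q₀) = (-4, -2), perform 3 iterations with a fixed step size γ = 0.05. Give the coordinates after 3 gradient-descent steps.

∇E = (2p - 2q - 6, -2p + 10q + 6)
Step 1: at (-4, -2), ∇E = (-10, -6) → (-4, -2) − 0.05·(-10, -6) = (-3.5, -1.7)
Step 2: at (-3.5, -1.7), ∇E = (-9.6, -4) → (-3.5, -1.7) − 0.05·(-9.6, -4) = (-3.02, -1.5)
Step 3: at (-3.02, -1.5), ∇E = (-9.04, -2.96) → (-3.02, -1.5) − 0.05·(-9.04, -2.96) = (-2.568, -1.352)

(-2.568, -1.352)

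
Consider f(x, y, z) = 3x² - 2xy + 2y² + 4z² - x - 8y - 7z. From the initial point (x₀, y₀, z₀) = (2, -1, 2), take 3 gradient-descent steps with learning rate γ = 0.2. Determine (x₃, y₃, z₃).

∇f = (6x - 2y - 1, -2x + 4y - 8, 8z - 7)
Step 1: at (2, -1, 2), ∇f = (13, -16, 9) → (2, -1, 2) − 0.2·(13, -16, 9) = (-0.6, 2.2, 0.2)
Step 2: at (-0.6, 2.2, 0.2), ∇f = (-9, 2, -5.4) → (-0.6, 2.2, 0.2) − 0.2·(-9, 2, -5.4) = (1.2, 1.8, 1.28)
Step 3: at (1.2, 1.8, 1.28), ∇f = (2.6, -3.2, 3.24) → (1.2, 1.8, 1.28) − 0.2·(2.6, -3.2, 3.24) = (0.68, 2.44, 0.632)

(0.68, 2.44, 0.632)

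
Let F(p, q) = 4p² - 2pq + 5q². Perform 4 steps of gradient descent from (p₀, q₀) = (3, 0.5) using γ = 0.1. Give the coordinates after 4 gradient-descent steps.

(0.0264, 0.016)

∇F = (8p - 2q, -2p + 10q)
Step 1: at (3, 0.5), ∇F = (23, -1) → (3, 0.5) − 0.1·(23, -1) = (0.7, 0.6)
Step 2: at (0.7, 0.6), ∇F = (4.4, 4.6) → (0.7, 0.6) − 0.1·(4.4, 4.6) = (0.26, 0.14)
Step 3: at (0.26, 0.14), ∇F = (1.8, 0.88) → (0.26, 0.14) − 0.1·(1.8, 0.88) = (0.08, 0.052)
Step 4: at (0.08, 0.052), ∇F = (0.536, 0.36) → (0.08, 0.052) − 0.1·(0.536, 0.36) = (0.0264, 0.016)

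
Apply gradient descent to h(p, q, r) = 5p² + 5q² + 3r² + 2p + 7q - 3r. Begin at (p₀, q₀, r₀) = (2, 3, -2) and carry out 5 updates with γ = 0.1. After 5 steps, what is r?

∇h = (10p + 2, 10q + 7, 6r - 3)
(p₁, q₁, r₁) = (2, 3, -2) − 0.1·(22, 37, -15) = (-0.2, -0.7, -0.5)
(p₂, q₂, r₂) = (-0.2, -0.7, -0.5) − 0.1·(0, 0, -6) = (-0.2, -0.7, 0.1)
(p₃, q₃, r₃) = (-0.2, -0.7, 0.1) − 0.1·(0, 0, -2.4) = (-0.2, -0.7, 0.34)
(p₄, q₄, r₄) = (-0.2, -0.7, 0.34) − 0.1·(0, 0, -0.96) = (-0.2, -0.7, 0.436)
(p₅, q₅, r₅) = (-0.2, -0.7, 0.436) − 0.1·(0, 0, -0.384) = (-0.2, -0.7, 0.4744)
r = 0.4744

0.4744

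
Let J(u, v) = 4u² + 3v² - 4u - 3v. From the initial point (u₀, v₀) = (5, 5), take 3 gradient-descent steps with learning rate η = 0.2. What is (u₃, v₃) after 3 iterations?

∇J = (8u - 4, 6v - 3)
(u₁, v₁) = (5, 5) − 0.2·(36, 27) = (-2.2, -0.4)
(u₂, v₂) = (-2.2, -0.4) − 0.2·(-21.6, -5.4) = (2.12, 0.68)
(u₃, v₃) = (2.12, 0.68) − 0.2·(12.96, 1.08) = (-0.472, 0.464)

(-0.472, 0.464)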